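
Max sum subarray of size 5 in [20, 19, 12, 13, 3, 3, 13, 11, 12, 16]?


[0:5]: 67
[1:6]: 50
[2:7]: 44
[3:8]: 43
[4:9]: 42
[5:10]: 55

Max: 67 at [0:5]


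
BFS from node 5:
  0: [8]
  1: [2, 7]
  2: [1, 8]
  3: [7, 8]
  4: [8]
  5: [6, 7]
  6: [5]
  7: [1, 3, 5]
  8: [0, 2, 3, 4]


Visit 5, enqueue [6, 7]
Visit 6, enqueue []
Visit 7, enqueue [1, 3]
Visit 1, enqueue [2]
Visit 3, enqueue [8]
Visit 2, enqueue []
Visit 8, enqueue [0, 4]
Visit 0, enqueue []
Visit 4, enqueue []

BFS order: [5, 6, 7, 1, 3, 2, 8, 0, 4]


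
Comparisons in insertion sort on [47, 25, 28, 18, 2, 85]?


Algorithm: insertion sort
Input: [47, 25, 28, 18, 2, 85]
Sorted: [2, 18, 25, 28, 47, 85]

11


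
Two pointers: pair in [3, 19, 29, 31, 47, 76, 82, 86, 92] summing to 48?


lo=0(3)+hi=8(92)=95
lo=0(3)+hi=7(86)=89
lo=0(3)+hi=6(82)=85
lo=0(3)+hi=5(76)=79
lo=0(3)+hi=4(47)=50
lo=0(3)+hi=3(31)=34
lo=1(19)+hi=3(31)=50
lo=1(19)+hi=2(29)=48

Yes: 19+29=48


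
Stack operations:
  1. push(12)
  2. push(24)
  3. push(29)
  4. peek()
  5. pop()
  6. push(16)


push(12) -> [12]
push(24) -> [12, 24]
push(29) -> [12, 24, 29]
peek()->29
pop()->29, [12, 24]
push(16) -> [12, 24, 16]

Final stack: [12, 24, 16]


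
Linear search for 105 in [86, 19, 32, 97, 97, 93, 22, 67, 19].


i=0: 86!=105
i=1: 19!=105
i=2: 32!=105
i=3: 97!=105
i=4: 97!=105
i=5: 93!=105
i=6: 22!=105
i=7: 67!=105
i=8: 19!=105

Not found, 9 comps


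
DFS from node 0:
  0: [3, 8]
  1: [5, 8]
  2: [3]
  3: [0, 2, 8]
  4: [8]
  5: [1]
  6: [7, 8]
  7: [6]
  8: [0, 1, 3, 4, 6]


Visit 0, push [8, 3]
Visit 3, push [8, 2]
Visit 2, push []
Visit 8, push [6, 4, 1]
Visit 1, push [5]
Visit 5, push []
Visit 4, push []
Visit 6, push [7]
Visit 7, push []

DFS order: [0, 3, 2, 8, 1, 5, 4, 6, 7]


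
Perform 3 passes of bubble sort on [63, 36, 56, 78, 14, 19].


Initial: [63, 36, 56, 78, 14, 19]
Pass 1: [36, 56, 63, 14, 19, 78] (4 swaps)
Pass 2: [36, 56, 14, 19, 63, 78] (2 swaps)
Pass 3: [36, 14, 19, 56, 63, 78] (2 swaps)

After 3 passes: [36, 14, 19, 56, 63, 78]


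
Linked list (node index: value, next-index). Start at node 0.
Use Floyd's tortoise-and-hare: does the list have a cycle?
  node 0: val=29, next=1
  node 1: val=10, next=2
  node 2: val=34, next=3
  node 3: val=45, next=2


Floyd's tortoise (slow, +1) and hare (fast, +2):
  init: slow=0, fast=0
  step 1: slow=1, fast=2
  step 2: slow=2, fast=2
  slow == fast at node 2: cycle detected

Cycle: yes


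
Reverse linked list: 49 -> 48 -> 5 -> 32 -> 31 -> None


Step 1: curr=49, set curr.next=prev(None) | reversed so far: 49
Step 2: curr=48, set curr.next=prev(49) | reversed so far: 48 -> 49
Step 3: curr=5, set curr.next=prev(48) | reversed so far: 5 -> 48 -> 49
Step 4: curr=32, set curr.next=prev(5) | reversed so far: 32 -> 5 -> 48 -> 49
Step 5: curr=31, set curr.next=prev(32) | reversed so far: 31 -> 32 -> 5 -> 48 -> 49

31 -> 32 -> 5 -> 48 -> 49 -> None


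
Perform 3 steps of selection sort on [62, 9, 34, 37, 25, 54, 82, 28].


Initial: [62, 9, 34, 37, 25, 54, 82, 28]
Step 1: min=9 at 1
  Swap: [9, 62, 34, 37, 25, 54, 82, 28]
Step 2: min=25 at 4
  Swap: [9, 25, 34, 37, 62, 54, 82, 28]
Step 3: min=28 at 7
  Swap: [9, 25, 28, 37, 62, 54, 82, 34]

After 3 steps: [9, 25, 28, 37, 62, 54, 82, 34]


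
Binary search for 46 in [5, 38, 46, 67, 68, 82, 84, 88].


Step 1: lo=0, hi=7, mid=3, val=67
Step 2: lo=0, hi=2, mid=1, val=38
Step 3: lo=2, hi=2, mid=2, val=46

Found at index 2


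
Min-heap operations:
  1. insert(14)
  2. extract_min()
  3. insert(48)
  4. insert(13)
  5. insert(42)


insert(14) -> [14]
extract_min()->14, []
insert(48) -> [48]
insert(13) -> [13, 48]
insert(42) -> [13, 48, 42]

Final heap: [13, 48, 42]


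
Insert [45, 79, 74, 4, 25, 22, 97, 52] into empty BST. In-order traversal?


Insert 45: root
Insert 79: R from 45
Insert 74: R from 45 -> L from 79
Insert 4: L from 45
Insert 25: L from 45 -> R from 4
Insert 22: L from 45 -> R from 4 -> L from 25
Insert 97: R from 45 -> R from 79
Insert 52: R from 45 -> L from 79 -> L from 74

In-order: [4, 22, 25, 45, 52, 74, 79, 97]


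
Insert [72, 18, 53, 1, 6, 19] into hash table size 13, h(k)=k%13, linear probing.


Insert 72: h=7 -> slot 7
Insert 18: h=5 -> slot 5
Insert 53: h=1 -> slot 1
Insert 1: h=1, 1 probes -> slot 2
Insert 6: h=6 -> slot 6
Insert 19: h=6, 2 probes -> slot 8

Table: [None, 53, 1, None, None, 18, 6, 72, 19, None, None, None, None]


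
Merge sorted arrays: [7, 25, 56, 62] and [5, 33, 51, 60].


Take 5 from B
Take 7 from A
Take 25 from A
Take 33 from B
Take 51 from B
Take 56 from A
Take 60 from B

Merged: [5, 7, 25, 33, 51, 56, 60, 62]


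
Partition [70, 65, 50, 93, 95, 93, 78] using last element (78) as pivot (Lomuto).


Pivot: 78
  70 <= 78: advance i (no swap)
  65 <= 78: advance i (no swap)
  50 <= 78: advance i (no swap)
Place pivot at 3: [70, 65, 50, 78, 95, 93, 93]

Partitioned: [70, 65, 50, 78, 95, 93, 93]


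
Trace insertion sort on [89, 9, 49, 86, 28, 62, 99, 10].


Initial: [89, 9, 49, 86, 28, 62, 99, 10]
Insert 9: [9, 89, 49, 86, 28, 62, 99, 10]
Insert 49: [9, 49, 89, 86, 28, 62, 99, 10]
Insert 86: [9, 49, 86, 89, 28, 62, 99, 10]
Insert 28: [9, 28, 49, 86, 89, 62, 99, 10]
Insert 62: [9, 28, 49, 62, 86, 89, 99, 10]
Insert 99: [9, 28, 49, 62, 86, 89, 99, 10]
Insert 10: [9, 10, 28, 49, 62, 86, 89, 99]

Sorted: [9, 10, 28, 49, 62, 86, 89, 99]


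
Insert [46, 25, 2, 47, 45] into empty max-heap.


Insert 46: [46]
Insert 25: [46, 25]
Insert 2: [46, 25, 2]
Insert 47: [47, 46, 2, 25]
Insert 45: [47, 46, 2, 25, 45]

Final heap: [47, 46, 2, 25, 45]


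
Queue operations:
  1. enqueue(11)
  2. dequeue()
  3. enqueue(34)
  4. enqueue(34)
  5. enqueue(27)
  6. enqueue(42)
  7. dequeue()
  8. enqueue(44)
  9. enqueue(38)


enqueue(11) -> [11]
dequeue()->11, []
enqueue(34) -> [34]
enqueue(34) -> [34, 34]
enqueue(27) -> [34, 34, 27]
enqueue(42) -> [34, 34, 27, 42]
dequeue()->34, [34, 27, 42]
enqueue(44) -> [34, 27, 42, 44]
enqueue(38) -> [34, 27, 42, 44, 38]

Final queue: [34, 27, 42, 44, 38]


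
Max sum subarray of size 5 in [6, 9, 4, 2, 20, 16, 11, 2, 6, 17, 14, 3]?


[0:5]: 41
[1:6]: 51
[2:7]: 53
[3:8]: 51
[4:9]: 55
[5:10]: 52
[6:11]: 50
[7:12]: 42

Max: 55 at [4:9]


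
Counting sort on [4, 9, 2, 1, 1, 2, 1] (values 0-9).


Input: [4, 9, 2, 1, 1, 2, 1]
Counts: [0, 3, 2, 0, 1, 0, 0, 0, 0, 1]

Sorted: [1, 1, 1, 2, 2, 4, 9]


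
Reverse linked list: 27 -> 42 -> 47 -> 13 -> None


Step 1: curr=27, set curr.next=prev(None) | reversed so far: 27
Step 2: curr=42, set curr.next=prev(27) | reversed so far: 42 -> 27
Step 3: curr=47, set curr.next=prev(42) | reversed so far: 47 -> 42 -> 27
Step 4: curr=13, set curr.next=prev(47) | reversed so far: 13 -> 47 -> 42 -> 27

13 -> 47 -> 42 -> 27 -> None


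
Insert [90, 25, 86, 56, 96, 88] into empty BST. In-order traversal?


Insert 90: root
Insert 25: L from 90
Insert 86: L from 90 -> R from 25
Insert 56: L from 90 -> R from 25 -> L from 86
Insert 96: R from 90
Insert 88: L from 90 -> R from 25 -> R from 86

In-order: [25, 56, 86, 88, 90, 96]


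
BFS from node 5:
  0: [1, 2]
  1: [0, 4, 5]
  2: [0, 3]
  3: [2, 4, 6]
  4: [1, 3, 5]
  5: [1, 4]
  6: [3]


Visit 5, enqueue [1, 4]
Visit 1, enqueue [0]
Visit 4, enqueue [3]
Visit 0, enqueue [2]
Visit 3, enqueue [6]
Visit 2, enqueue []
Visit 6, enqueue []

BFS order: [5, 1, 4, 0, 3, 2, 6]


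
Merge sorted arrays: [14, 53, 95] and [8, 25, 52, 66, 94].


Take 8 from B
Take 14 from A
Take 25 from B
Take 52 from B
Take 53 from A
Take 66 from B
Take 94 from B

Merged: [8, 14, 25, 52, 53, 66, 94, 95]


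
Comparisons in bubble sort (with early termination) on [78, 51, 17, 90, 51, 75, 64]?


Algorithm: bubble sort (with early termination)
Input: [78, 51, 17, 90, 51, 75, 64]
Sorted: [17, 51, 51, 64, 75, 78, 90]

18


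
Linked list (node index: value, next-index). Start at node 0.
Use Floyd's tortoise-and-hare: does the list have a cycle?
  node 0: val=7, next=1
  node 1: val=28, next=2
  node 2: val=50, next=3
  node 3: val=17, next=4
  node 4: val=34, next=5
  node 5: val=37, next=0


Floyd's tortoise (slow, +1) and hare (fast, +2):
  init: slow=0, fast=0
  step 1: slow=1, fast=2
  step 2: slow=2, fast=4
  step 3: slow=3, fast=0
  step 4: slow=4, fast=2
  step 5: slow=5, fast=4
  step 6: slow=0, fast=0
  slow == fast at node 0: cycle detected

Cycle: yes


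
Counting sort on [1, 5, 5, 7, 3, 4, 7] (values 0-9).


Input: [1, 5, 5, 7, 3, 4, 7]
Counts: [0, 1, 0, 1, 1, 2, 0, 2, 0, 0]

Sorted: [1, 3, 4, 5, 5, 7, 7]


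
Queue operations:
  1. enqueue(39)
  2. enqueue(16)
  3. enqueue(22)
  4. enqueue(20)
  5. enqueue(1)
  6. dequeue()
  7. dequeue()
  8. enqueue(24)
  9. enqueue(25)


enqueue(39) -> [39]
enqueue(16) -> [39, 16]
enqueue(22) -> [39, 16, 22]
enqueue(20) -> [39, 16, 22, 20]
enqueue(1) -> [39, 16, 22, 20, 1]
dequeue()->39, [16, 22, 20, 1]
dequeue()->16, [22, 20, 1]
enqueue(24) -> [22, 20, 1, 24]
enqueue(25) -> [22, 20, 1, 24, 25]

Final queue: [22, 20, 1, 24, 25]


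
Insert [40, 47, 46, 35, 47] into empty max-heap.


Insert 40: [40]
Insert 47: [47, 40]
Insert 46: [47, 40, 46]
Insert 35: [47, 40, 46, 35]
Insert 47: [47, 47, 46, 35, 40]

Final heap: [47, 47, 46, 35, 40]


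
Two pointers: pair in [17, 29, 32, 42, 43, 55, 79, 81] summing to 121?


lo=0(17)+hi=7(81)=98
lo=1(29)+hi=7(81)=110
lo=2(32)+hi=7(81)=113
lo=3(42)+hi=7(81)=123
lo=3(42)+hi=6(79)=121

Yes: 42+79=121


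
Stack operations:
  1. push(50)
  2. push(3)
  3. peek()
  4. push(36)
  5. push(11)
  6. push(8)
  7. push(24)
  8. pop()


push(50) -> [50]
push(3) -> [50, 3]
peek()->3
push(36) -> [50, 3, 36]
push(11) -> [50, 3, 36, 11]
push(8) -> [50, 3, 36, 11, 8]
push(24) -> [50, 3, 36, 11, 8, 24]
pop()->24, [50, 3, 36, 11, 8]

Final stack: [50, 3, 36, 11, 8]


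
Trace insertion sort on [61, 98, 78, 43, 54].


Initial: [61, 98, 78, 43, 54]
Insert 98: [61, 98, 78, 43, 54]
Insert 78: [61, 78, 98, 43, 54]
Insert 43: [43, 61, 78, 98, 54]
Insert 54: [43, 54, 61, 78, 98]

Sorted: [43, 54, 61, 78, 98]


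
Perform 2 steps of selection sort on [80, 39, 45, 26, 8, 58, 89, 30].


Initial: [80, 39, 45, 26, 8, 58, 89, 30]
Step 1: min=8 at 4
  Swap: [8, 39, 45, 26, 80, 58, 89, 30]
Step 2: min=26 at 3
  Swap: [8, 26, 45, 39, 80, 58, 89, 30]

After 2 steps: [8, 26, 45, 39, 80, 58, 89, 30]


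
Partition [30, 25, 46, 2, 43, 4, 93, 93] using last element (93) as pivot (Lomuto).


Pivot: 93
  30 <= 93: advance i (no swap)
  25 <= 93: advance i (no swap)
  46 <= 93: advance i (no swap)
  2 <= 93: advance i (no swap)
  43 <= 93: advance i (no swap)
  4 <= 93: advance i (no swap)
  93 <= 93: advance i (no swap)
Place pivot at 7: [30, 25, 46, 2, 43, 4, 93, 93]

Partitioned: [30, 25, 46, 2, 43, 4, 93, 93]


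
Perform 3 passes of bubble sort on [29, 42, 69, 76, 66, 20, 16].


Initial: [29, 42, 69, 76, 66, 20, 16]
Pass 1: [29, 42, 69, 66, 20, 16, 76] (3 swaps)
Pass 2: [29, 42, 66, 20, 16, 69, 76] (3 swaps)
Pass 3: [29, 42, 20, 16, 66, 69, 76] (2 swaps)

After 3 passes: [29, 42, 20, 16, 66, 69, 76]


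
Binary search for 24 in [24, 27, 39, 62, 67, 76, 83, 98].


Step 1: lo=0, hi=7, mid=3, val=62
Step 2: lo=0, hi=2, mid=1, val=27
Step 3: lo=0, hi=0, mid=0, val=24

Found at index 0


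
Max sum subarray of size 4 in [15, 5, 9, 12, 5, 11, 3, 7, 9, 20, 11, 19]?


[0:4]: 41
[1:5]: 31
[2:6]: 37
[3:7]: 31
[4:8]: 26
[5:9]: 30
[6:10]: 39
[7:11]: 47
[8:12]: 59

Max: 59 at [8:12]


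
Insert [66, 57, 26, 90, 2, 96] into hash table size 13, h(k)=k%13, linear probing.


Insert 66: h=1 -> slot 1
Insert 57: h=5 -> slot 5
Insert 26: h=0 -> slot 0
Insert 90: h=12 -> slot 12
Insert 2: h=2 -> slot 2
Insert 96: h=5, 1 probes -> slot 6

Table: [26, 66, 2, None, None, 57, 96, None, None, None, None, None, 90]


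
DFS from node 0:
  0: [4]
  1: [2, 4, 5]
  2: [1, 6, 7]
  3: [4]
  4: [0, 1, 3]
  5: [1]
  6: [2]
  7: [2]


Visit 0, push [4]
Visit 4, push [3, 1]
Visit 1, push [5, 2]
Visit 2, push [7, 6]
Visit 6, push []
Visit 7, push []
Visit 5, push []
Visit 3, push []

DFS order: [0, 4, 1, 2, 6, 7, 5, 3]


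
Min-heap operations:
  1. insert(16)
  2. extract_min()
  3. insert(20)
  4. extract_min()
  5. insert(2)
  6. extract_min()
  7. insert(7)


insert(16) -> [16]
extract_min()->16, []
insert(20) -> [20]
extract_min()->20, []
insert(2) -> [2]
extract_min()->2, []
insert(7) -> [7]

Final heap: [7]


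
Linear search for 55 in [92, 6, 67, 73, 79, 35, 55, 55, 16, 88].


i=0: 92!=55
i=1: 6!=55
i=2: 67!=55
i=3: 73!=55
i=4: 79!=55
i=5: 35!=55
i=6: 55==55 found!

Found at 6, 7 comps


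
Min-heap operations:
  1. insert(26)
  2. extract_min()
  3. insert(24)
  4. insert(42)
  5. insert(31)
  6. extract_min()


insert(26) -> [26]
extract_min()->26, []
insert(24) -> [24]
insert(42) -> [24, 42]
insert(31) -> [24, 42, 31]
extract_min()->24, [31, 42]

Final heap: [31, 42]


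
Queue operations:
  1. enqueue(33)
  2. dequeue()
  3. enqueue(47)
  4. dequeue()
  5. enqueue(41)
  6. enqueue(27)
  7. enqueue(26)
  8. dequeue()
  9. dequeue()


enqueue(33) -> [33]
dequeue()->33, []
enqueue(47) -> [47]
dequeue()->47, []
enqueue(41) -> [41]
enqueue(27) -> [41, 27]
enqueue(26) -> [41, 27, 26]
dequeue()->41, [27, 26]
dequeue()->27, [26]

Final queue: [26]


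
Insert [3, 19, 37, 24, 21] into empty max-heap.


Insert 3: [3]
Insert 19: [19, 3]
Insert 37: [37, 3, 19]
Insert 24: [37, 24, 19, 3]
Insert 21: [37, 24, 19, 3, 21]

Final heap: [37, 24, 19, 3, 21]


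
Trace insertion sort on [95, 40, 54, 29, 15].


Initial: [95, 40, 54, 29, 15]
Insert 40: [40, 95, 54, 29, 15]
Insert 54: [40, 54, 95, 29, 15]
Insert 29: [29, 40, 54, 95, 15]
Insert 15: [15, 29, 40, 54, 95]

Sorted: [15, 29, 40, 54, 95]


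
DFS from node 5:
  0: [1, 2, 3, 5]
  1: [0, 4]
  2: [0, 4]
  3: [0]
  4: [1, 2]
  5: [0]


Visit 5, push [0]
Visit 0, push [3, 2, 1]
Visit 1, push [4]
Visit 4, push [2]
Visit 2, push []
Visit 3, push []

DFS order: [5, 0, 1, 4, 2, 3]


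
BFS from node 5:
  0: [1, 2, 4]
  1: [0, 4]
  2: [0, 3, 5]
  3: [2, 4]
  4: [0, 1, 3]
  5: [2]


Visit 5, enqueue [2]
Visit 2, enqueue [0, 3]
Visit 0, enqueue [1, 4]
Visit 3, enqueue []
Visit 1, enqueue []
Visit 4, enqueue []

BFS order: [5, 2, 0, 3, 1, 4]


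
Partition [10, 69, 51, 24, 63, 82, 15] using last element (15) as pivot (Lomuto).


Pivot: 15
  10 <= 15: advance i (no swap)
Place pivot at 1: [10, 15, 51, 24, 63, 82, 69]

Partitioned: [10, 15, 51, 24, 63, 82, 69]


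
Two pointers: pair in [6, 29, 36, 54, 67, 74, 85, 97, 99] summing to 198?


lo=0(6)+hi=8(99)=105
lo=1(29)+hi=8(99)=128
lo=2(36)+hi=8(99)=135
lo=3(54)+hi=8(99)=153
lo=4(67)+hi=8(99)=166
lo=5(74)+hi=8(99)=173
lo=6(85)+hi=8(99)=184
lo=7(97)+hi=8(99)=196

No pair found


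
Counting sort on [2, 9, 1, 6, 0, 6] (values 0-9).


Input: [2, 9, 1, 6, 0, 6]
Counts: [1, 1, 1, 0, 0, 0, 2, 0, 0, 1]

Sorted: [0, 1, 2, 6, 6, 9]


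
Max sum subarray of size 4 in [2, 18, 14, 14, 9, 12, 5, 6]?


[0:4]: 48
[1:5]: 55
[2:6]: 49
[3:7]: 40
[4:8]: 32

Max: 55 at [1:5]


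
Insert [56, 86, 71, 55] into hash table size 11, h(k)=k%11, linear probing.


Insert 56: h=1 -> slot 1
Insert 86: h=9 -> slot 9
Insert 71: h=5 -> slot 5
Insert 55: h=0 -> slot 0

Table: [55, 56, None, None, None, 71, None, None, None, 86, None]


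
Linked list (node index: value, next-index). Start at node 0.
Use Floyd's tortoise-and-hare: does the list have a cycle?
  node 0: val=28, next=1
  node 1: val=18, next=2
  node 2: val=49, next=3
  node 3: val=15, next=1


Floyd's tortoise (slow, +1) and hare (fast, +2):
  init: slow=0, fast=0
  step 1: slow=1, fast=2
  step 2: slow=2, fast=1
  step 3: slow=3, fast=3
  slow == fast at node 3: cycle detected

Cycle: yes


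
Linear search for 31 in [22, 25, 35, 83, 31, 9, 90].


i=0: 22!=31
i=1: 25!=31
i=2: 35!=31
i=3: 83!=31
i=4: 31==31 found!

Found at 4, 5 comps


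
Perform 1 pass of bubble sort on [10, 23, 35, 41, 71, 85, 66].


Initial: [10, 23, 35, 41, 71, 85, 66]
Pass 1: [10, 23, 35, 41, 71, 66, 85] (1 swaps)

After 1 pass: [10, 23, 35, 41, 71, 66, 85]


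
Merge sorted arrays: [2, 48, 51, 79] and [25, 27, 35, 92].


Take 2 from A
Take 25 from B
Take 27 from B
Take 35 from B
Take 48 from A
Take 51 from A
Take 79 from A

Merged: [2, 25, 27, 35, 48, 51, 79, 92]


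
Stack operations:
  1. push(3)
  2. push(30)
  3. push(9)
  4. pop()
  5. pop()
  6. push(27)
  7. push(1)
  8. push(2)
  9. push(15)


push(3) -> [3]
push(30) -> [3, 30]
push(9) -> [3, 30, 9]
pop()->9, [3, 30]
pop()->30, [3]
push(27) -> [3, 27]
push(1) -> [3, 27, 1]
push(2) -> [3, 27, 1, 2]
push(15) -> [3, 27, 1, 2, 15]

Final stack: [3, 27, 1, 2, 15]


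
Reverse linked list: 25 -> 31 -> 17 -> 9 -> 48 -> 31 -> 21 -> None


Step 1: curr=25, set curr.next=prev(None) | reversed so far: 25
Step 2: curr=31, set curr.next=prev(25) | reversed so far: 31 -> 25
Step 3: curr=17, set curr.next=prev(31) | reversed so far: 17 -> 31 -> 25
Step 4: curr=9, set curr.next=prev(17) | reversed so far: 9 -> 17 -> 31 -> 25
Step 5: curr=48, set curr.next=prev(9) | reversed so far: 48 -> 9 -> 17 -> 31 -> 25
Step 6: curr=31, set curr.next=prev(48) | reversed so far: 31 -> 48 -> 9 -> 17 -> 31 -> 25
Step 7: curr=21, set curr.next=prev(31) | reversed so far: 21 -> 31 -> 48 -> 9 -> 17 -> 31 -> 25

21 -> 31 -> 48 -> 9 -> 17 -> 31 -> 25 -> None


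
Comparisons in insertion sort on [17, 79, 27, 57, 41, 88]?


Algorithm: insertion sort
Input: [17, 79, 27, 57, 41, 88]
Sorted: [17, 27, 41, 57, 79, 88]

9


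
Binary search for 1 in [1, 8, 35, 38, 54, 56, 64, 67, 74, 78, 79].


Step 1: lo=0, hi=10, mid=5, val=56
Step 2: lo=0, hi=4, mid=2, val=35
Step 3: lo=0, hi=1, mid=0, val=1

Found at index 0


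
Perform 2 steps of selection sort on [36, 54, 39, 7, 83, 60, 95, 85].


Initial: [36, 54, 39, 7, 83, 60, 95, 85]
Step 1: min=7 at 3
  Swap: [7, 54, 39, 36, 83, 60, 95, 85]
Step 2: min=36 at 3
  Swap: [7, 36, 39, 54, 83, 60, 95, 85]

After 2 steps: [7, 36, 39, 54, 83, 60, 95, 85]


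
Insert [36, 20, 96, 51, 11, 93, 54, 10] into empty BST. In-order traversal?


Insert 36: root
Insert 20: L from 36
Insert 96: R from 36
Insert 51: R from 36 -> L from 96
Insert 11: L from 36 -> L from 20
Insert 93: R from 36 -> L from 96 -> R from 51
Insert 54: R from 36 -> L from 96 -> R from 51 -> L from 93
Insert 10: L from 36 -> L from 20 -> L from 11

In-order: [10, 11, 20, 36, 51, 54, 93, 96]


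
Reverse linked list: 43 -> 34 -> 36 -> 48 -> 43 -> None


Step 1: curr=43, set curr.next=prev(None) | reversed so far: 43
Step 2: curr=34, set curr.next=prev(43) | reversed so far: 34 -> 43
Step 3: curr=36, set curr.next=prev(34) | reversed so far: 36 -> 34 -> 43
Step 4: curr=48, set curr.next=prev(36) | reversed so far: 48 -> 36 -> 34 -> 43
Step 5: curr=43, set curr.next=prev(48) | reversed so far: 43 -> 48 -> 36 -> 34 -> 43

43 -> 48 -> 36 -> 34 -> 43 -> None


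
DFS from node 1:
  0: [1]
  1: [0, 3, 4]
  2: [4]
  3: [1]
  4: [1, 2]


Visit 1, push [4, 3, 0]
Visit 0, push []
Visit 3, push []
Visit 4, push [2]
Visit 2, push []

DFS order: [1, 0, 3, 4, 2]


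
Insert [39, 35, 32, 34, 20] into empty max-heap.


Insert 39: [39]
Insert 35: [39, 35]
Insert 32: [39, 35, 32]
Insert 34: [39, 35, 32, 34]
Insert 20: [39, 35, 32, 34, 20]

Final heap: [39, 35, 32, 34, 20]


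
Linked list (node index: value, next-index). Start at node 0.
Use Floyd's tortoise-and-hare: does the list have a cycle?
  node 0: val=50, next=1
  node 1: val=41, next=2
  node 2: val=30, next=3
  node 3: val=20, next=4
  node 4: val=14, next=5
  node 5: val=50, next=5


Floyd's tortoise (slow, +1) and hare (fast, +2):
  init: slow=0, fast=0
  step 1: slow=1, fast=2
  step 2: slow=2, fast=4
  step 3: slow=3, fast=5
  step 4: slow=4, fast=5
  step 5: slow=5, fast=5
  slow == fast at node 5: cycle detected

Cycle: yes


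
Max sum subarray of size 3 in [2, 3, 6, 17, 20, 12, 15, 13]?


[0:3]: 11
[1:4]: 26
[2:5]: 43
[3:6]: 49
[4:7]: 47
[5:8]: 40

Max: 49 at [3:6]


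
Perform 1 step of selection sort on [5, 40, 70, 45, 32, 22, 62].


Initial: [5, 40, 70, 45, 32, 22, 62]
Step 1: min=5 at 0
  Swap: [5, 40, 70, 45, 32, 22, 62]

After 1 step: [5, 40, 70, 45, 32, 22, 62]


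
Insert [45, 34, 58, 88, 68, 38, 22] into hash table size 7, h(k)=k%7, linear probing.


Insert 45: h=3 -> slot 3
Insert 34: h=6 -> slot 6
Insert 58: h=2 -> slot 2
Insert 88: h=4 -> slot 4
Insert 68: h=5 -> slot 5
Insert 38: h=3, 4 probes -> slot 0
Insert 22: h=1 -> slot 1

Table: [38, 22, 58, 45, 88, 68, 34]


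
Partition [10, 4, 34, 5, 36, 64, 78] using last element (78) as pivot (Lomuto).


Pivot: 78
  10 <= 78: advance i (no swap)
  4 <= 78: advance i (no swap)
  34 <= 78: advance i (no swap)
  5 <= 78: advance i (no swap)
  36 <= 78: advance i (no swap)
  64 <= 78: advance i (no swap)
Place pivot at 6: [10, 4, 34, 5, 36, 64, 78]

Partitioned: [10, 4, 34, 5, 36, 64, 78]


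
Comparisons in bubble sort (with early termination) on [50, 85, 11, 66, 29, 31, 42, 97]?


Algorithm: bubble sort (with early termination)
Input: [50, 85, 11, 66, 29, 31, 42, 97]
Sorted: [11, 29, 31, 42, 50, 66, 85, 97]

22


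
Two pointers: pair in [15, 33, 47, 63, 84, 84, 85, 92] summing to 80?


lo=0(15)+hi=7(92)=107
lo=0(15)+hi=6(85)=100
lo=0(15)+hi=5(84)=99
lo=0(15)+hi=4(84)=99
lo=0(15)+hi=3(63)=78
lo=1(33)+hi=3(63)=96
lo=1(33)+hi=2(47)=80

Yes: 33+47=80


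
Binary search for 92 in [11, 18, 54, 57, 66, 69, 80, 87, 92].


Step 1: lo=0, hi=8, mid=4, val=66
Step 2: lo=5, hi=8, mid=6, val=80
Step 3: lo=7, hi=8, mid=7, val=87
Step 4: lo=8, hi=8, mid=8, val=92

Found at index 8


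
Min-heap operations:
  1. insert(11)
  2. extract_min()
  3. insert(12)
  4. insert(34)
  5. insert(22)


insert(11) -> [11]
extract_min()->11, []
insert(12) -> [12]
insert(34) -> [12, 34]
insert(22) -> [12, 34, 22]

Final heap: [12, 34, 22]


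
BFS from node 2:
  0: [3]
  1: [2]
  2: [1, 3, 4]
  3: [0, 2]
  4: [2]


Visit 2, enqueue [1, 3, 4]
Visit 1, enqueue []
Visit 3, enqueue [0]
Visit 4, enqueue []
Visit 0, enqueue []

BFS order: [2, 1, 3, 4, 0]


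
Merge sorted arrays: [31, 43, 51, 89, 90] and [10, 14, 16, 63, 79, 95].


Take 10 from B
Take 14 from B
Take 16 from B
Take 31 from A
Take 43 from A
Take 51 from A
Take 63 from B
Take 79 from B
Take 89 from A
Take 90 from A

Merged: [10, 14, 16, 31, 43, 51, 63, 79, 89, 90, 95]


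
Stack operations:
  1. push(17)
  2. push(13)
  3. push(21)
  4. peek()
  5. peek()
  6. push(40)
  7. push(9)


push(17) -> [17]
push(13) -> [17, 13]
push(21) -> [17, 13, 21]
peek()->21
peek()->21
push(40) -> [17, 13, 21, 40]
push(9) -> [17, 13, 21, 40, 9]

Final stack: [17, 13, 21, 40, 9]


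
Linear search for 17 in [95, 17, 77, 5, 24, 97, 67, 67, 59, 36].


i=0: 95!=17
i=1: 17==17 found!

Found at 1, 2 comps


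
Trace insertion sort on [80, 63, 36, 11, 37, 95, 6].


Initial: [80, 63, 36, 11, 37, 95, 6]
Insert 63: [63, 80, 36, 11, 37, 95, 6]
Insert 36: [36, 63, 80, 11, 37, 95, 6]
Insert 11: [11, 36, 63, 80, 37, 95, 6]
Insert 37: [11, 36, 37, 63, 80, 95, 6]
Insert 95: [11, 36, 37, 63, 80, 95, 6]
Insert 6: [6, 11, 36, 37, 63, 80, 95]

Sorted: [6, 11, 36, 37, 63, 80, 95]


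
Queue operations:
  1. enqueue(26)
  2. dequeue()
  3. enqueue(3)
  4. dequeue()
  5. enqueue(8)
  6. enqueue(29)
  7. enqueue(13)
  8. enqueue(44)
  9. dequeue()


enqueue(26) -> [26]
dequeue()->26, []
enqueue(3) -> [3]
dequeue()->3, []
enqueue(8) -> [8]
enqueue(29) -> [8, 29]
enqueue(13) -> [8, 29, 13]
enqueue(44) -> [8, 29, 13, 44]
dequeue()->8, [29, 13, 44]

Final queue: [29, 13, 44]


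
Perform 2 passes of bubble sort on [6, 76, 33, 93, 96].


Initial: [6, 76, 33, 93, 96]
Pass 1: [6, 33, 76, 93, 96] (1 swaps)
Pass 2: [6, 33, 76, 93, 96] (0 swaps)

After 2 passes: [6, 33, 76, 93, 96]


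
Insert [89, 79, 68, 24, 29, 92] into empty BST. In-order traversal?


Insert 89: root
Insert 79: L from 89
Insert 68: L from 89 -> L from 79
Insert 24: L from 89 -> L from 79 -> L from 68
Insert 29: L from 89 -> L from 79 -> L from 68 -> R from 24
Insert 92: R from 89

In-order: [24, 29, 68, 79, 89, 92]


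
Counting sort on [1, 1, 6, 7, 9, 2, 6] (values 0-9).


Input: [1, 1, 6, 7, 9, 2, 6]
Counts: [0, 2, 1, 0, 0, 0, 2, 1, 0, 1]

Sorted: [1, 1, 2, 6, 6, 7, 9]


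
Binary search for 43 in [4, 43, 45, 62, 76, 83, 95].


Step 1: lo=0, hi=6, mid=3, val=62
Step 2: lo=0, hi=2, mid=1, val=43

Found at index 1


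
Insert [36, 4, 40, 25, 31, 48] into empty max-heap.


Insert 36: [36]
Insert 4: [36, 4]
Insert 40: [40, 4, 36]
Insert 25: [40, 25, 36, 4]
Insert 31: [40, 31, 36, 4, 25]
Insert 48: [48, 31, 40, 4, 25, 36]

Final heap: [48, 31, 40, 4, 25, 36]


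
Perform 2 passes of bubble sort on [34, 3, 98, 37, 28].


Initial: [34, 3, 98, 37, 28]
Pass 1: [3, 34, 37, 28, 98] (3 swaps)
Pass 2: [3, 34, 28, 37, 98] (1 swaps)

After 2 passes: [3, 34, 28, 37, 98]


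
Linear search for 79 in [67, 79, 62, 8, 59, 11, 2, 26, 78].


i=0: 67!=79
i=1: 79==79 found!

Found at 1, 2 comps


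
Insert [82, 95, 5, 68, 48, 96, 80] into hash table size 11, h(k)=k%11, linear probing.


Insert 82: h=5 -> slot 5
Insert 95: h=7 -> slot 7
Insert 5: h=5, 1 probes -> slot 6
Insert 68: h=2 -> slot 2
Insert 48: h=4 -> slot 4
Insert 96: h=8 -> slot 8
Insert 80: h=3 -> slot 3

Table: [None, None, 68, 80, 48, 82, 5, 95, 96, None, None]


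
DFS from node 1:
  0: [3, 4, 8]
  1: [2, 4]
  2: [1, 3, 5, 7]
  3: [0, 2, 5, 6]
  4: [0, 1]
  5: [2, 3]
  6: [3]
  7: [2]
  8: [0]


Visit 1, push [4, 2]
Visit 2, push [7, 5, 3]
Visit 3, push [6, 5, 0]
Visit 0, push [8, 4]
Visit 4, push []
Visit 8, push []
Visit 5, push []
Visit 6, push []
Visit 7, push []

DFS order: [1, 2, 3, 0, 4, 8, 5, 6, 7]


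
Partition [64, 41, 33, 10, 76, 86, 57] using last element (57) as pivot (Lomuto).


Pivot: 57
  41 <= 57: swap -> [41, 64, 33, 10, 76, 86, 57]
  33 <= 57: swap -> [41, 33, 64, 10, 76, 86, 57]
  10 <= 57: swap -> [41, 33, 10, 64, 76, 86, 57]
Place pivot at 3: [41, 33, 10, 57, 76, 86, 64]

Partitioned: [41, 33, 10, 57, 76, 86, 64]


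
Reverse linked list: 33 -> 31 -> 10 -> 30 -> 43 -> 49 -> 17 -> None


Step 1: curr=33, set curr.next=prev(None) | reversed so far: 33
Step 2: curr=31, set curr.next=prev(33) | reversed so far: 31 -> 33
Step 3: curr=10, set curr.next=prev(31) | reversed so far: 10 -> 31 -> 33
Step 4: curr=30, set curr.next=prev(10) | reversed so far: 30 -> 10 -> 31 -> 33
Step 5: curr=43, set curr.next=prev(30) | reversed so far: 43 -> 30 -> 10 -> 31 -> 33
Step 6: curr=49, set curr.next=prev(43) | reversed so far: 49 -> 43 -> 30 -> 10 -> 31 -> 33
Step 7: curr=17, set curr.next=prev(49) | reversed so far: 17 -> 49 -> 43 -> 30 -> 10 -> 31 -> 33

17 -> 49 -> 43 -> 30 -> 10 -> 31 -> 33 -> None


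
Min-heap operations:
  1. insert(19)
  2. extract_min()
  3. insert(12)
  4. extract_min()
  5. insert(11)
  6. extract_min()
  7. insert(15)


insert(19) -> [19]
extract_min()->19, []
insert(12) -> [12]
extract_min()->12, []
insert(11) -> [11]
extract_min()->11, []
insert(15) -> [15]

Final heap: [15]


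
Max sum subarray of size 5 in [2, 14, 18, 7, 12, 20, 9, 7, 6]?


[0:5]: 53
[1:6]: 71
[2:7]: 66
[3:8]: 55
[4:9]: 54

Max: 71 at [1:6]


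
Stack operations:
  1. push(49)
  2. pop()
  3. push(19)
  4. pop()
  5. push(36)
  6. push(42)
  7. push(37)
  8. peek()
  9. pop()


push(49) -> [49]
pop()->49, []
push(19) -> [19]
pop()->19, []
push(36) -> [36]
push(42) -> [36, 42]
push(37) -> [36, 42, 37]
peek()->37
pop()->37, [36, 42]

Final stack: [36, 42]


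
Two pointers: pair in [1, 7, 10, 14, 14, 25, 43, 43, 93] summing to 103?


lo=0(1)+hi=8(93)=94
lo=1(7)+hi=8(93)=100
lo=2(10)+hi=8(93)=103

Yes: 10+93=103


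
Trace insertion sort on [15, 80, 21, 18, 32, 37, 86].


Initial: [15, 80, 21, 18, 32, 37, 86]
Insert 80: [15, 80, 21, 18, 32, 37, 86]
Insert 21: [15, 21, 80, 18, 32, 37, 86]
Insert 18: [15, 18, 21, 80, 32, 37, 86]
Insert 32: [15, 18, 21, 32, 80, 37, 86]
Insert 37: [15, 18, 21, 32, 37, 80, 86]
Insert 86: [15, 18, 21, 32, 37, 80, 86]

Sorted: [15, 18, 21, 32, 37, 80, 86]


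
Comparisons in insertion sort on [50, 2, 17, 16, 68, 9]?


Algorithm: insertion sort
Input: [50, 2, 17, 16, 68, 9]
Sorted: [2, 9, 16, 17, 50, 68]

12


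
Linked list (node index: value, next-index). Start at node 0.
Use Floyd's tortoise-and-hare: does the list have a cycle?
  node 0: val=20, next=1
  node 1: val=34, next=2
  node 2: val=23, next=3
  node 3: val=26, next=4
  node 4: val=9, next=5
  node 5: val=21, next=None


Floyd's tortoise (slow, +1) and hare (fast, +2):
  init: slow=0, fast=0
  step 1: slow=1, fast=2
  step 2: slow=2, fast=4
  step 3: fast 4->5->None, no cycle

Cycle: no


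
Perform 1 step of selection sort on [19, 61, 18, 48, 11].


Initial: [19, 61, 18, 48, 11]
Step 1: min=11 at 4
  Swap: [11, 61, 18, 48, 19]

After 1 step: [11, 61, 18, 48, 19]


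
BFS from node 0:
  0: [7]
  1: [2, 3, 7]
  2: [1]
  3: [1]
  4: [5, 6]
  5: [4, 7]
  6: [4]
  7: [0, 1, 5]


Visit 0, enqueue [7]
Visit 7, enqueue [1, 5]
Visit 1, enqueue [2, 3]
Visit 5, enqueue [4]
Visit 2, enqueue []
Visit 3, enqueue []
Visit 4, enqueue [6]
Visit 6, enqueue []

BFS order: [0, 7, 1, 5, 2, 3, 4, 6]


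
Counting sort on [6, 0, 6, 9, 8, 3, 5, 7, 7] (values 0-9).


Input: [6, 0, 6, 9, 8, 3, 5, 7, 7]
Counts: [1, 0, 0, 1, 0, 1, 2, 2, 1, 1]

Sorted: [0, 3, 5, 6, 6, 7, 7, 8, 9]


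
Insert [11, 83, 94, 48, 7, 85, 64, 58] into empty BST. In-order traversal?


Insert 11: root
Insert 83: R from 11
Insert 94: R from 11 -> R from 83
Insert 48: R from 11 -> L from 83
Insert 7: L from 11
Insert 85: R from 11 -> R from 83 -> L from 94
Insert 64: R from 11 -> L from 83 -> R from 48
Insert 58: R from 11 -> L from 83 -> R from 48 -> L from 64

In-order: [7, 11, 48, 58, 64, 83, 85, 94]


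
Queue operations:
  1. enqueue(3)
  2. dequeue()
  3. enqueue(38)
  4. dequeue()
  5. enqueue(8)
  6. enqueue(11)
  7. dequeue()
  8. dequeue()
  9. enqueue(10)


enqueue(3) -> [3]
dequeue()->3, []
enqueue(38) -> [38]
dequeue()->38, []
enqueue(8) -> [8]
enqueue(11) -> [8, 11]
dequeue()->8, [11]
dequeue()->11, []
enqueue(10) -> [10]

Final queue: [10]


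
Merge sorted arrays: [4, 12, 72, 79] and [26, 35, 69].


Take 4 from A
Take 12 from A
Take 26 from B
Take 35 from B
Take 69 from B

Merged: [4, 12, 26, 35, 69, 72, 79]


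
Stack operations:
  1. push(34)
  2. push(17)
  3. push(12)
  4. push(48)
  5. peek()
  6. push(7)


push(34) -> [34]
push(17) -> [34, 17]
push(12) -> [34, 17, 12]
push(48) -> [34, 17, 12, 48]
peek()->48
push(7) -> [34, 17, 12, 48, 7]

Final stack: [34, 17, 12, 48, 7]


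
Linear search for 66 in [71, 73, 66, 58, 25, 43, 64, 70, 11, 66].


i=0: 71!=66
i=1: 73!=66
i=2: 66==66 found!

Found at 2, 3 comps


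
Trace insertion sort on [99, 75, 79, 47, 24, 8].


Initial: [99, 75, 79, 47, 24, 8]
Insert 75: [75, 99, 79, 47, 24, 8]
Insert 79: [75, 79, 99, 47, 24, 8]
Insert 47: [47, 75, 79, 99, 24, 8]
Insert 24: [24, 47, 75, 79, 99, 8]
Insert 8: [8, 24, 47, 75, 79, 99]

Sorted: [8, 24, 47, 75, 79, 99]


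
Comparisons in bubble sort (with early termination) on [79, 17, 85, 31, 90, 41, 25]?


Algorithm: bubble sort (with early termination)
Input: [79, 17, 85, 31, 90, 41, 25]
Sorted: [17, 25, 31, 41, 79, 85, 90]

21


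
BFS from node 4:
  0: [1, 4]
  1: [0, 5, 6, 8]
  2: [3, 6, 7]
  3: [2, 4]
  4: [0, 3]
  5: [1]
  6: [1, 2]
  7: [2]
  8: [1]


Visit 4, enqueue [0, 3]
Visit 0, enqueue [1]
Visit 3, enqueue [2]
Visit 1, enqueue [5, 6, 8]
Visit 2, enqueue [7]
Visit 5, enqueue []
Visit 6, enqueue []
Visit 8, enqueue []
Visit 7, enqueue []

BFS order: [4, 0, 3, 1, 2, 5, 6, 8, 7]


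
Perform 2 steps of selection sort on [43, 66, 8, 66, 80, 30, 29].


Initial: [43, 66, 8, 66, 80, 30, 29]
Step 1: min=8 at 2
  Swap: [8, 66, 43, 66, 80, 30, 29]
Step 2: min=29 at 6
  Swap: [8, 29, 43, 66, 80, 30, 66]

After 2 steps: [8, 29, 43, 66, 80, 30, 66]


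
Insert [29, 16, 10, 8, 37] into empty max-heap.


Insert 29: [29]
Insert 16: [29, 16]
Insert 10: [29, 16, 10]
Insert 8: [29, 16, 10, 8]
Insert 37: [37, 29, 10, 8, 16]

Final heap: [37, 29, 10, 8, 16]


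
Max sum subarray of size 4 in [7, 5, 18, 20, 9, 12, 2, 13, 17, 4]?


[0:4]: 50
[1:5]: 52
[2:6]: 59
[3:7]: 43
[4:8]: 36
[5:9]: 44
[6:10]: 36

Max: 59 at [2:6]


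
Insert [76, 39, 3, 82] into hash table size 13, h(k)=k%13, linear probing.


Insert 76: h=11 -> slot 11
Insert 39: h=0 -> slot 0
Insert 3: h=3 -> slot 3
Insert 82: h=4 -> slot 4

Table: [39, None, None, 3, 82, None, None, None, None, None, None, 76, None]


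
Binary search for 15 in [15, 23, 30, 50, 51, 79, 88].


Step 1: lo=0, hi=6, mid=3, val=50
Step 2: lo=0, hi=2, mid=1, val=23
Step 3: lo=0, hi=0, mid=0, val=15

Found at index 0


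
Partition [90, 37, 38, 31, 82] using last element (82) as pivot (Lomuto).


Pivot: 82
  37 <= 82: swap -> [37, 90, 38, 31, 82]
  38 <= 82: swap -> [37, 38, 90, 31, 82]
  31 <= 82: swap -> [37, 38, 31, 90, 82]
Place pivot at 3: [37, 38, 31, 82, 90]

Partitioned: [37, 38, 31, 82, 90]


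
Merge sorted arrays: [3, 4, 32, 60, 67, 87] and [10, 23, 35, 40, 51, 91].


Take 3 from A
Take 4 from A
Take 10 from B
Take 23 from B
Take 32 from A
Take 35 from B
Take 40 from B
Take 51 from B
Take 60 from A
Take 67 from A
Take 87 from A

Merged: [3, 4, 10, 23, 32, 35, 40, 51, 60, 67, 87, 91]


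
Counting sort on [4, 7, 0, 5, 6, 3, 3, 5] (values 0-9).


Input: [4, 7, 0, 5, 6, 3, 3, 5]
Counts: [1, 0, 0, 2, 1, 2, 1, 1, 0, 0]

Sorted: [0, 3, 3, 4, 5, 5, 6, 7]


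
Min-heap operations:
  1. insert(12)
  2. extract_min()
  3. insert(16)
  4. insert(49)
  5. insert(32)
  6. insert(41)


insert(12) -> [12]
extract_min()->12, []
insert(16) -> [16]
insert(49) -> [16, 49]
insert(32) -> [16, 49, 32]
insert(41) -> [16, 41, 32, 49]

Final heap: [16, 41, 32, 49]


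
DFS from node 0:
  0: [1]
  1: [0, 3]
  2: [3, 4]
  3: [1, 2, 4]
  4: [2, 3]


Visit 0, push [1]
Visit 1, push [3]
Visit 3, push [4, 2]
Visit 2, push [4]
Visit 4, push []

DFS order: [0, 1, 3, 2, 4]


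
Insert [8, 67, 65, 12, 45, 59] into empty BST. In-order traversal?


Insert 8: root
Insert 67: R from 8
Insert 65: R from 8 -> L from 67
Insert 12: R from 8 -> L from 67 -> L from 65
Insert 45: R from 8 -> L from 67 -> L from 65 -> R from 12
Insert 59: R from 8 -> L from 67 -> L from 65 -> R from 12 -> R from 45

In-order: [8, 12, 45, 59, 65, 67]


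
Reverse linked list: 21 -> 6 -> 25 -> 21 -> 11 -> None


Step 1: curr=21, set curr.next=prev(None) | reversed so far: 21
Step 2: curr=6, set curr.next=prev(21) | reversed so far: 6 -> 21
Step 3: curr=25, set curr.next=prev(6) | reversed so far: 25 -> 6 -> 21
Step 4: curr=21, set curr.next=prev(25) | reversed so far: 21 -> 25 -> 6 -> 21
Step 5: curr=11, set curr.next=prev(21) | reversed so far: 11 -> 21 -> 25 -> 6 -> 21

11 -> 21 -> 25 -> 6 -> 21 -> None


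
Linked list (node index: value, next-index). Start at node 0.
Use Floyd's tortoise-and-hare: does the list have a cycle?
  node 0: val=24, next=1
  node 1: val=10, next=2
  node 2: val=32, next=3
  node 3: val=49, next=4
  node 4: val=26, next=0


Floyd's tortoise (slow, +1) and hare (fast, +2):
  init: slow=0, fast=0
  step 1: slow=1, fast=2
  step 2: slow=2, fast=4
  step 3: slow=3, fast=1
  step 4: slow=4, fast=3
  step 5: slow=0, fast=0
  slow == fast at node 0: cycle detected

Cycle: yes


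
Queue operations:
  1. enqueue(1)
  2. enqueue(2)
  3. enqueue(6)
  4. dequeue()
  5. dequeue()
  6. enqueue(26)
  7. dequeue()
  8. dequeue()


enqueue(1) -> [1]
enqueue(2) -> [1, 2]
enqueue(6) -> [1, 2, 6]
dequeue()->1, [2, 6]
dequeue()->2, [6]
enqueue(26) -> [6, 26]
dequeue()->6, [26]
dequeue()->26, []

Final queue: []


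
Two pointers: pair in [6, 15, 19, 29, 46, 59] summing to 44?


lo=0(6)+hi=5(59)=65
lo=0(6)+hi=4(46)=52
lo=0(6)+hi=3(29)=35
lo=1(15)+hi=3(29)=44

Yes: 15+29=44


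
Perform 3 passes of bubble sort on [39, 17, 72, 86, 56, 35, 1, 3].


Initial: [39, 17, 72, 86, 56, 35, 1, 3]
Pass 1: [17, 39, 72, 56, 35, 1, 3, 86] (5 swaps)
Pass 2: [17, 39, 56, 35, 1, 3, 72, 86] (4 swaps)
Pass 3: [17, 39, 35, 1, 3, 56, 72, 86] (3 swaps)

After 3 passes: [17, 39, 35, 1, 3, 56, 72, 86]


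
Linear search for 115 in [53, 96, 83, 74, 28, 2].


i=0: 53!=115
i=1: 96!=115
i=2: 83!=115
i=3: 74!=115
i=4: 28!=115
i=5: 2!=115

Not found, 6 comps


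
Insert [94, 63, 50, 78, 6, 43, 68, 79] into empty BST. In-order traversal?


Insert 94: root
Insert 63: L from 94
Insert 50: L from 94 -> L from 63
Insert 78: L from 94 -> R from 63
Insert 6: L from 94 -> L from 63 -> L from 50
Insert 43: L from 94 -> L from 63 -> L from 50 -> R from 6
Insert 68: L from 94 -> R from 63 -> L from 78
Insert 79: L from 94 -> R from 63 -> R from 78

In-order: [6, 43, 50, 63, 68, 78, 79, 94]


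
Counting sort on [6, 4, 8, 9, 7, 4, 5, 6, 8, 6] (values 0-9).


Input: [6, 4, 8, 9, 7, 4, 5, 6, 8, 6]
Counts: [0, 0, 0, 0, 2, 1, 3, 1, 2, 1]

Sorted: [4, 4, 5, 6, 6, 6, 7, 8, 8, 9]


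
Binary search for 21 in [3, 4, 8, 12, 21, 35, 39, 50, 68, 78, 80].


Step 1: lo=0, hi=10, mid=5, val=35
Step 2: lo=0, hi=4, mid=2, val=8
Step 3: lo=3, hi=4, mid=3, val=12
Step 4: lo=4, hi=4, mid=4, val=21

Found at index 4


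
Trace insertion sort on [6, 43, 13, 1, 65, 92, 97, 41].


Initial: [6, 43, 13, 1, 65, 92, 97, 41]
Insert 43: [6, 43, 13, 1, 65, 92, 97, 41]
Insert 13: [6, 13, 43, 1, 65, 92, 97, 41]
Insert 1: [1, 6, 13, 43, 65, 92, 97, 41]
Insert 65: [1, 6, 13, 43, 65, 92, 97, 41]
Insert 92: [1, 6, 13, 43, 65, 92, 97, 41]
Insert 97: [1, 6, 13, 43, 65, 92, 97, 41]
Insert 41: [1, 6, 13, 41, 43, 65, 92, 97]

Sorted: [1, 6, 13, 41, 43, 65, 92, 97]


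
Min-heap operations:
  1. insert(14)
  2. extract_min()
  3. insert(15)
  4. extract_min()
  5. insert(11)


insert(14) -> [14]
extract_min()->14, []
insert(15) -> [15]
extract_min()->15, []
insert(11) -> [11]

Final heap: [11]


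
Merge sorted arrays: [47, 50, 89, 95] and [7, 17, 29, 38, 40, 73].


Take 7 from B
Take 17 from B
Take 29 from B
Take 38 from B
Take 40 from B
Take 47 from A
Take 50 from A
Take 73 from B

Merged: [7, 17, 29, 38, 40, 47, 50, 73, 89, 95]


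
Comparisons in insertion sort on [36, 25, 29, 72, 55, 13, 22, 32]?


Algorithm: insertion sort
Input: [36, 25, 29, 72, 55, 13, 22, 32]
Sorted: [13, 22, 25, 29, 32, 36, 55, 72]

21


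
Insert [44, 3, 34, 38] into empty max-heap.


Insert 44: [44]
Insert 3: [44, 3]
Insert 34: [44, 3, 34]
Insert 38: [44, 38, 34, 3]

Final heap: [44, 38, 34, 3]


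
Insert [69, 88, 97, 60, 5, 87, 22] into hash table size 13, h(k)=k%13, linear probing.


Insert 69: h=4 -> slot 4
Insert 88: h=10 -> slot 10
Insert 97: h=6 -> slot 6
Insert 60: h=8 -> slot 8
Insert 5: h=5 -> slot 5
Insert 87: h=9 -> slot 9
Insert 22: h=9, 2 probes -> slot 11

Table: [None, None, None, None, 69, 5, 97, None, 60, 87, 88, 22, None]


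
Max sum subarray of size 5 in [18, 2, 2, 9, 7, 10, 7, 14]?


[0:5]: 38
[1:6]: 30
[2:7]: 35
[3:8]: 47

Max: 47 at [3:8]


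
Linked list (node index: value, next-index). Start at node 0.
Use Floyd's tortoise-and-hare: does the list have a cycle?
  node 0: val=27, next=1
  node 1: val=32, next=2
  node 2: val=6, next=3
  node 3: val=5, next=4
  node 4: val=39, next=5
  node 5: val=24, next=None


Floyd's tortoise (slow, +1) and hare (fast, +2):
  init: slow=0, fast=0
  step 1: slow=1, fast=2
  step 2: slow=2, fast=4
  step 3: fast 4->5->None, no cycle

Cycle: no


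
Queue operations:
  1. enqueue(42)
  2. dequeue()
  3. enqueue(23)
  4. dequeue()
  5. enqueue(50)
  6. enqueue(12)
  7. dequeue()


enqueue(42) -> [42]
dequeue()->42, []
enqueue(23) -> [23]
dequeue()->23, []
enqueue(50) -> [50]
enqueue(12) -> [50, 12]
dequeue()->50, [12]

Final queue: [12]


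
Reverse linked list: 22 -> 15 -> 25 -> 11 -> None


Step 1: curr=22, set curr.next=prev(None) | reversed so far: 22
Step 2: curr=15, set curr.next=prev(22) | reversed so far: 15 -> 22
Step 3: curr=25, set curr.next=prev(15) | reversed so far: 25 -> 15 -> 22
Step 4: curr=11, set curr.next=prev(25) | reversed so far: 11 -> 25 -> 15 -> 22

11 -> 25 -> 15 -> 22 -> None
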